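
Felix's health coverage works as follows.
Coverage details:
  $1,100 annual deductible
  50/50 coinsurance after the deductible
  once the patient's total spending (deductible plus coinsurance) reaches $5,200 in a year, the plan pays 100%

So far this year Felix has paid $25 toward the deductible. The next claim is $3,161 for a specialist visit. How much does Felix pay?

$2,118

Deductible still to meet: $1,100 − $25 = $1,075.
After the $1,075 deductible portion, $3,161 − $1,075 = $2,086 is subject to coinsurance.
Patient's 50% share of $2,086 is $1,043.
Patient responsibility before any cap: $1,075 + $1,043 = $2,118.
Cumulative spending $25 + $2,118 = $2,143 stays under the $5,200 maximum.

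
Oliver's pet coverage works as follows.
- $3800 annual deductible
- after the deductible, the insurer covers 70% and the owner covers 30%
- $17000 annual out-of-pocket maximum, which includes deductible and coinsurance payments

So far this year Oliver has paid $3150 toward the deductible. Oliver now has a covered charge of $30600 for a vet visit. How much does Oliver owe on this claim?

Remaining deductible: $3800 − $3150 = $650.
After the $650 deductible portion, $30600 − $650 = $29950 is subject to coinsurance.
Coinsurance: $29950 × 30% = $8985.
Owner responsibility before any cap: $650 + $8985 = $9635.
Cumulative spending $3150 + $9635 = $12785 stays under the $17000 maximum.

$9635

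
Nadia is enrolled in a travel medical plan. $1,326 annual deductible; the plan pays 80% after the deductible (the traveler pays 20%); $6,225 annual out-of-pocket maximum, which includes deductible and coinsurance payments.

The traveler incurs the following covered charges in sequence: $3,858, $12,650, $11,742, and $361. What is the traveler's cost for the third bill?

$1,862.60

Claim 1 ($3,858): $1,326 to deductible, leaving $2,532; 20% of $2,532 = $506.40. Traveler pays $1,832.40; OOP now $1,832.40.
Claim 2 ($12,650): deductible met; 20% of $12,650 = $2,530. Traveler owes $2,530 (running OOP $4,362.40).
Claim 3 ($11,742): deductible met; 20% of $11,742 = $2,348.40. That would push OOP to $6,710.80, over the $6,225 cap, so traveler pays $6,225 − $4,362.40 = $1,862.60.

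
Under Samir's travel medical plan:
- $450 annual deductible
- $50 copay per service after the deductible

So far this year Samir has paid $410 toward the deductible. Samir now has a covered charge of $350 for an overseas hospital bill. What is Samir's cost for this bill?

Remaining deductible: $450 − $410 = $40.
That leaves $350 − $40 = $310 for the copay.
Copay on this service: $50.
Traveler responsibility: $40 + $50 = $90.

$90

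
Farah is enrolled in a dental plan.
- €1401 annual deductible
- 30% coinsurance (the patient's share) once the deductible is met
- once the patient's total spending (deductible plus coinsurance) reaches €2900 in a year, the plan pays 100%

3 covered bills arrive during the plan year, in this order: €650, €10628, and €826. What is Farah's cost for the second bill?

Claim 1 (€650): fully absorbed by the deductible. Cost to patient: €650. OOP to date €650.
Claim 2 (€10628): €751 to deductible, leaving €9877; patient's 30% is €2963.10. Together that's €751 + €2963.10 = €3714.10. OOP would hit €4364.10 > €2900, so the cap limits the patient to €2900 − €650 = €2250.

€2250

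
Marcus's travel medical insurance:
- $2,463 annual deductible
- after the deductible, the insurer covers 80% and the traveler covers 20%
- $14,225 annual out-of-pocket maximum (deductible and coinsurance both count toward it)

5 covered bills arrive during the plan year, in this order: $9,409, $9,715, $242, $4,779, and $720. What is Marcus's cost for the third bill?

$48.40

Claim 1 — $9,409: $2,463 to deductible, leaving $6,946; coinsurance $6,946 × 20% = $1,389.20. Traveler pays $3,852.20; OOP now $3,852.20.
Claim 2 — $9,715: deductible already satisfied, so traveler's share is 20% × $9,715 = $1,943. Traveler pays $1,943; OOP now $5,795.20.
Claim 3 — $242: deductible met; 20% of $242 = $48.40. Traveler owes $48.40 (running OOP $5,843.60).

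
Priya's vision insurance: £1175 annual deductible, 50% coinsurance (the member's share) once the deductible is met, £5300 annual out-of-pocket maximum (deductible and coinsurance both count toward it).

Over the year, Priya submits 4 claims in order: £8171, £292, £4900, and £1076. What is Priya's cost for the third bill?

Claim 1 (£8171): £1175 to deductible, leaving £6996; 50% of £6996 = £3498. Cost to member: £4673. OOP to date £4673.
Claim 2 (£292): deductible met; 50% of £292 = £146. Member owes £146 (running OOP £4819).
Claim 3 (£4900): deductible met; 50% of £4900 = £2450. OOP would hit £7269 > £5300, so the cap limits the member to £5300 − £4819 = £481.

£481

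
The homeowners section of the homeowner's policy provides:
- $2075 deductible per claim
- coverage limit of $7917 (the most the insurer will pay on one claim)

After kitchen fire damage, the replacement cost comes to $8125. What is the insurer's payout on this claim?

$6050

Subtract the deductible: $8125 − $2075 = $6050.
That's under the $7917 cap, so the insurer reimburses the full $6050.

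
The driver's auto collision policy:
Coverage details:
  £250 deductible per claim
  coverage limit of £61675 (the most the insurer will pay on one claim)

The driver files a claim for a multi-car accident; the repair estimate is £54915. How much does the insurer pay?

£54665

Less the £250 deductible: £54915 − £250 = £54665.
£54665 is within the £61675 limit, so the insurer pays £54665.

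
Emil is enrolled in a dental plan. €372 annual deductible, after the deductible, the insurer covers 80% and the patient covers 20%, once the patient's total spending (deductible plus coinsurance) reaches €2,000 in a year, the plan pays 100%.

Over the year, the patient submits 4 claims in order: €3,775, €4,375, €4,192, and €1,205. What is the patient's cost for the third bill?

#1 (€3,775): €372 to deductible, leaving €3,403; coinsurance €3,403 × 20% = €680.60. Patient owes €1,052.60 (running OOP €1,052.60).
#2 (€4,375): deductible already satisfied, so patient's share is 20% × €4,375 = €875. Patient owes €875 (running OOP €1,927.60).
#3 (€4,192): deductible already satisfied, so patient's share is 20% × €4,192 = €838.40. Adding that to €1,927.60 gives €2,766, past the €2,000 cap; patient pays only €2,000 − €1,927.60 = €72.40.

€72.40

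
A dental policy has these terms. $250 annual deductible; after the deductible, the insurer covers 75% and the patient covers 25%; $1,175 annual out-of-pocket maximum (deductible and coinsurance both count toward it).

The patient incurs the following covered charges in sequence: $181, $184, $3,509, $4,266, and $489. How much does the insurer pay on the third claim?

Claim 1 — $181: all of it applies to the deductible. Cost to patient: $181. OOP to date $181. Plan pays $181 − $181 = $0.
Claim 2 — $184: deductible takes $69, $115 remains; 25% of $115 = $28.75. Patient owes $97.75 (running OOP $278.75). Insurer: $184 − $97.75 = $86.25.
Claim 3 — $3,509: deductible already satisfied, so patient's share is 25% × $3,509 = $877.25. Patient owes $877.25 (running OOP $1,156). Insurer: $3,509 − $877.25 = $2,631.75.

$2,631.75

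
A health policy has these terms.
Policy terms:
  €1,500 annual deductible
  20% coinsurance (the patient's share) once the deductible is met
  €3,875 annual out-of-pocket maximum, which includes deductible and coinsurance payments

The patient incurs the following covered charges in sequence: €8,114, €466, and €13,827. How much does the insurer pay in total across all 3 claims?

€18,532

Claim 1 (€8,114): €1,500 finishes the deductible; €6,614 goes to coinsurance; coinsurance €6,614 × 20% = €1,322.80. Patient owes €2,822.80 (running OOP €2,822.80). Insurer: €8,114 − €2,822.80 = €5,291.20.
Claim 2 (€466): 20% coinsurance on €466 = €93.20. Cost to patient: €93.20. OOP to date €2,916. Plan pays €466 − €93.20 = €372.80.
Claim 3 (€13,827): deductible met; 20% of €13,827 = €2,765.40. OOP would hit €5,681.40 > €3,875, so the cap limits the patient to €3,875 − €2,916 = €959. Insurer: €13,827 − €959 = €12,868.
Insurer total = bills − patient's total = €22,407 − €3,875 = €18,532.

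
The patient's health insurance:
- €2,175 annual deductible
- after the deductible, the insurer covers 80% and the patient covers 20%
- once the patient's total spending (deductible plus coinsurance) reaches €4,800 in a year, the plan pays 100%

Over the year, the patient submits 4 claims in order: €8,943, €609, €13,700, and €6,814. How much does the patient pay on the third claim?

Claim 1 (€8,943): deductible takes €2,175, €6,768 remains; 20% of €6,768 = €1,353.60. Patient owes €3,528.60 (running OOP €3,528.60).
Claim 2 (€609): deductible met; 20% of €609 = €121.80. Cost to patient: €121.80. OOP to date €3,650.40.
Claim 3 (€13,700): deductible already satisfied, so patient's share is 20% × €13,700 = €2,740. Adding that to €3,650.40 gives €6,390.40, past the €4,800 cap; patient pays only €4,800 − €3,650.40 = €1,149.60.

€1,149.60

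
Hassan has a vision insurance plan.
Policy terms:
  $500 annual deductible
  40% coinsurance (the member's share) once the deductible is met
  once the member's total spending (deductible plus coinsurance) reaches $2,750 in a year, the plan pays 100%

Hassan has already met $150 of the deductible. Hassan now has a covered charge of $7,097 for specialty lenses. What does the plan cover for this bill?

$4,497

Deductible still to meet: $500 − $150 = $350.
The remaining $6,747 (= $7,097 − $350) moves to coinsurance.
Member's 40% share of $6,747 is $2,698.80.
So the member owes $350 + $2,698.80 = $3,048.80 before any cap.
That would bring total out-of-pocket to $3,198.80, past the $2,750 cap. The member is capped at $2,750 − $150 = $2,600 on this claim.
The insurer covers the remainder: $7,097 − $2,600 = $4,497.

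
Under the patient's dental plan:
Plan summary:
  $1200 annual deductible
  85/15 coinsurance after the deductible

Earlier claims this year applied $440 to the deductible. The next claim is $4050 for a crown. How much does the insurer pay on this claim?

$440 of the $1200 deductible is already met, leaving $760.
The remaining $3290 (= $4050 − $760) moves to coinsurance.
15% of $3290 = $493.50 falls to the patient.
So the patient owes $760 + $493.50 = $1253.50.
The plan picks up $4050 − $1253.50 = $2796.50.

$2796.50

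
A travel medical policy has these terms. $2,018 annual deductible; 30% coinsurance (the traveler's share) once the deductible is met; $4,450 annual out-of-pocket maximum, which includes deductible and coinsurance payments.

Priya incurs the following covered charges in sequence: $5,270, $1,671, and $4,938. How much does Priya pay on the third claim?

Claim 1 — $5,270: $2,018 finishes the deductible; $3,252 goes to coinsurance; coinsurance $3,252 × 30% = $975.60. Cost to traveler: $2,993.60. OOP to date $2,993.60.
Claim 2 — $1,671: deductible already satisfied, so traveler's share is 30% × $1,671 = $501.30. Cost to traveler: $501.30. OOP to date $3,494.90.
Claim 3 — $4,938: deductible met; 30% of $4,938 = $1,481.40. Adding that to $3,494.90 gives $4,976.30, past the $4,450 cap; traveler pays only $4,450 − $3,494.90 = $955.10.

$955.10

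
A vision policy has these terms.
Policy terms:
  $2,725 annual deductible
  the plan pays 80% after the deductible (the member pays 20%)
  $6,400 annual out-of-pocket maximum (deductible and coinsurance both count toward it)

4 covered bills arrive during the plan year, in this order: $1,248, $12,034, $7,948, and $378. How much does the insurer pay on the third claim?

Bill 1, $1,248: fully absorbed by the deductible. Cost to member: $1,248. OOP to date $1,248. Insurer: $1,248 − $1,248 = $0.
Bill 2, $12,034: $1,477 to deductible, leaving $10,557; member's 20% is $2,111.40. Cost to member: $3,588.40. OOP to date $4,836.40. Plan pays $12,034 − $3,588.40 = $8,445.60.
Bill 3, $7,948: deductible already satisfied, so member's share is 20% × $7,948 = $1,589.60. Adding that to $4,836.40 gives $6,426, past the $6,400 cap; member pays only $6,400 − $4,836.40 = $1,563.60. Plan pays $7,948 − $1,563.60 = $6,384.40.

$6,384.40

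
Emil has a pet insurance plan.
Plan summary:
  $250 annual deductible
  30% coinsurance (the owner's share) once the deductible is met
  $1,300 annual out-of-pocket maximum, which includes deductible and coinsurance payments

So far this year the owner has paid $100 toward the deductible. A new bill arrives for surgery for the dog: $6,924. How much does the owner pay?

$1,200

Remaining deductible: $250 − $100 = $150.
After the $150 deductible portion, $6,924 − $150 = $6,774 is subject to coinsurance.
Owner's 30% share of $6,774 is $2,032.20.
That puts the owner's cost at $150 + $2,032.20 = $2,182.20 before any cap.
Year-to-date out-of-pocket would reach $100 + $2,182.20 = $2,282.20, above the $1,300 maximum, so the owner pays only $1,300 − $100 = $1,200.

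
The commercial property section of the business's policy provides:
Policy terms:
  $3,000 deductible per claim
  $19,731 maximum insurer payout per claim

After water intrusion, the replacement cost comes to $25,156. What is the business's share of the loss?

After the deductible, $25,156 − $3,000 = $22,156 remains.
The $19,731 per-incident cap binds; insurer pays $19,731.
The business bears the rest of the original loss: $25,156 − $19,731 = $5,425.

$5,425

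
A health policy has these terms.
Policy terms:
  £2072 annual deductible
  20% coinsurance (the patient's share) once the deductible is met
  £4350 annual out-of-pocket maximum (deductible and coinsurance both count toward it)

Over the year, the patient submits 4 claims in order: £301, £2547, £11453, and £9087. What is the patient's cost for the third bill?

Bill 1, £301: fully absorbed by the deductible. Cost to patient: £301. OOP to date £301.
Bill 2, £2547: deductible takes £1771, £776 remains; coinsurance £776 × 20% = £155.20. Patient owes £1926.20 (running OOP £2227.20).
Bill 3, £11453: deductible already satisfied, so patient's share is 20% × £11453 = £2290.60. That would push OOP to £4517.80, over the £4350 cap, so patient pays £4350 − £2227.20 = £2122.80.

£2122.80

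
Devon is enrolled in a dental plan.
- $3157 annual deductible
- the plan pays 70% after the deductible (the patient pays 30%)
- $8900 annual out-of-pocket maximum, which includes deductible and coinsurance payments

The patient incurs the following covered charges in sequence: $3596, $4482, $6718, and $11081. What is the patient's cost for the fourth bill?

Claim 1 — $3596: $3157 to deductible, leaving $439; coinsurance $439 × 30% = $131.70. Patient pays $3288.70; OOP now $3288.70.
Claim 2 — $4482: deductible met; 30% of $4482 = $1344.60. Patient owes $1344.60 (running OOP $4633.30).
Claim 3 — $6718: deductible met; 30% of $6718 = $2015.40. Patient owes $2015.40 (running OOP $6648.70).
Claim 4 — $11081: deductible met; 30% of $11081 = $3324.30. Adding that to $6648.70 gives $9973, past the $8900 cap; patient pays only $8900 − $6648.70 = $2251.30.

$2251.30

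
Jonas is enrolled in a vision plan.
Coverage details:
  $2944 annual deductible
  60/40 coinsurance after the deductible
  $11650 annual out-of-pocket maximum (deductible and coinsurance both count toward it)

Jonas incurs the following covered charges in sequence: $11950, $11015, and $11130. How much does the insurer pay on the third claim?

$10432.40

#1 ($11950): deductible takes $2944, $9006 remains; 40% of $9006 = $3602.40. Member pays $6546.40; OOP now $6546.40. Insurer: $11950 − $6546.40 = $5403.60.
#2 ($11015): deductible met; 40% of $11015 = $4406. Member owes $4406 (running OOP $10952.40). Plan pays $11015 − $4406 = $6609.
#3 ($11130): 40% coinsurance on $11130 = $4452. OOP would hit $15404.40 > $11650, so the cap limits the member to $11650 − $10952.40 = $697.60. Plan pays $11130 − $697.60 = $10432.40.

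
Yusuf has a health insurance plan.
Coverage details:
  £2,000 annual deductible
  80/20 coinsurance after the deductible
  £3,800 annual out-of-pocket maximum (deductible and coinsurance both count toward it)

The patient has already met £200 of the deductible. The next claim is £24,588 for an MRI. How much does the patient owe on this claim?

£3,600

Remaining deductible: £2,000 − £200 = £1,800.
The remaining £22,788 (= £24,588 − £1,800) moves to coinsurance.
Patient's 20% share of £22,788 is £4,557.60.
So the patient owes £1,800 + £4,557.60 = £6,357.60 before any cap.
Adding £6,357.60 to the £200 already spent would give £6,557.60, which exceeds the £3,800 cap; the patient pays just £3,800 − £200 = £3,600.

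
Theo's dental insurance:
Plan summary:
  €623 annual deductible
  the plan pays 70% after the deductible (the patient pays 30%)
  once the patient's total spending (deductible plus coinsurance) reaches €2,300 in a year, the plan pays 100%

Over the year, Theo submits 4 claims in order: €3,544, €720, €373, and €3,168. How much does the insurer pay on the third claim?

€261.10

Bill 1, €3,544: deductible takes €623, €2,921 remains; patient's 30% is €876.30. Patient pays €1,499.30; OOP now €1,499.30. Insurer: €3,544 − €1,499.30 = €2,044.70.
Bill 2, €720: deductible already satisfied, so patient's share is 30% × €720 = €216. Patient pays €216; OOP now €1,715.30. Insurer: €720 − €216 = €504.
Bill 3, €373: 30% coinsurance on €373 = €111.90. Patient pays €111.90; OOP now €1,827.20. Insurer: €373 − €111.90 = €261.10.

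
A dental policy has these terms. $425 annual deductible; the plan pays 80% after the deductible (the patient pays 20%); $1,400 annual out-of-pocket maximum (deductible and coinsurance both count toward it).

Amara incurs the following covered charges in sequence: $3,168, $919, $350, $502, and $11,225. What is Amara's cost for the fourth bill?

#1 ($3,168): deductible takes $425, $2,743 remains; coinsurance $2,743 × 20% = $548.60. Patient owes $973.60 (running OOP $973.60).
#2 ($919): deductible already satisfied, so patient's share is 20% × $919 = $183.80. Patient owes $183.80 (running OOP $1,157.40).
#3 ($350): deductible met; 20% of $350 = $70. Patient pays $70; OOP now $1,227.40.
#4 ($502): 20% coinsurance on $502 = $100.40. Cost to patient: $100.40. OOP to date $1,327.80.

$100.40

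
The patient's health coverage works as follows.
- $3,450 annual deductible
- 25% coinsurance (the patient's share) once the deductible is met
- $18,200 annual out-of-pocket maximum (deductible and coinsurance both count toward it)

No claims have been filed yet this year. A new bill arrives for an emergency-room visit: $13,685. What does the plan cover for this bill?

$7,676.25

The full $3,450 deductible is still open; $3,450 of this bill applies to it.
After the $3,450 deductible portion, $13,685 − $3,450 = $10,235 is subject to coinsurance.
Patient's 25% share of $10,235 is $2,558.75.
So the patient owes $3,450 + $2,558.75 = $6,008.75 before any cap.
Cumulative spending $0 + $6,008.75 = $6,008.75 stays under the $18,200 maximum.
The plan picks up $13,685 − $6,008.75 = $7,676.25.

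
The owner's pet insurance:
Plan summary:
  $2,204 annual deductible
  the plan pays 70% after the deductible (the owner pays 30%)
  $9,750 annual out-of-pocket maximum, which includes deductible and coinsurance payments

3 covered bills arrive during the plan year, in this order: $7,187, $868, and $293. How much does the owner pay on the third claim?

$87.90

Claim 1 — $7,187: $2,204 to deductible, leaving $4,983; 30% of $4,983 = $1,494.90. Owner pays $3,698.90; OOP now $3,698.90.
Claim 2 — $868: 30% coinsurance on $868 = $260.40. Owner pays $260.40; OOP now $3,959.30.
Claim 3 — $293: deductible already satisfied, so owner's share is 30% × $293 = $87.90. Cost to owner: $87.90. OOP to date $4,047.20.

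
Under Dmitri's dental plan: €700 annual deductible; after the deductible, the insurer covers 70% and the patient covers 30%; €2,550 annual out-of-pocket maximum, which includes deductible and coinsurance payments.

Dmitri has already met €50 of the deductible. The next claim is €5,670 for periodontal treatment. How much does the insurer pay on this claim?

€3,514

Deductible still to meet: €700 − €50 = €650.
That leaves €5,670 − €650 = €5,020 for coinsurance.
Patient's 30% share of €5,020 is €1,506.
Patient responsibility before any cap: €650 + €1,506 = €2,156.
Total out-of-pocket so far would be €50 + €2,156 = €2,206, below the €2,550 cap — no reduction.
The insurer covers the remainder: €5,670 − €2,156 = €3,514.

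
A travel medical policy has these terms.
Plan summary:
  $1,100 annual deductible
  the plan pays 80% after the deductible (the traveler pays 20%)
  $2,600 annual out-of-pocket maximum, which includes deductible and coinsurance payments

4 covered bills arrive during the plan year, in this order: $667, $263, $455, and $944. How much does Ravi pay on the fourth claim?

$188.80

Claim 1 — $667: entire amount goes to the deductible. Cost to traveler: $667. OOP to date $667.
Claim 2 — $263: entire amount goes to the deductible. Traveler owes $263 (running OOP $930).
Claim 3 — $455: deductible takes $170, $285 remains; 20% of $285 = $57. Cost to traveler: $227. OOP to date $1,157.
Claim 4 — $944: deductible already satisfied, so traveler's share is 20% × $944 = $188.80. Cost to traveler: $188.80. OOP to date $1,345.80.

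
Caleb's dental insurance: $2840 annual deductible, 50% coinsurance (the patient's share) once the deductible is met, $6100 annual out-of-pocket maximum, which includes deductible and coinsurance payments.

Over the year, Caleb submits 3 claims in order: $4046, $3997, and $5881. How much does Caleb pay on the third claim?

Claim 1 ($4046): $2840 finishes the deductible; $1206 goes to coinsurance; coinsurance $1206 × 50% = $603. Cost to patient: $3443. OOP to date $3443.
Claim 2 ($3997): deductible met; 50% of $3997 = $1998.50. Cost to patient: $1998.50. OOP to date $5441.50.
Claim 3 ($5881): deductible already satisfied, so patient's share is 50% × $5881 = $2940.50. Adding that to $5441.50 gives $8382, past the $6100 cap; patient pays only $6100 − $5441.50 = $658.50.

$658.50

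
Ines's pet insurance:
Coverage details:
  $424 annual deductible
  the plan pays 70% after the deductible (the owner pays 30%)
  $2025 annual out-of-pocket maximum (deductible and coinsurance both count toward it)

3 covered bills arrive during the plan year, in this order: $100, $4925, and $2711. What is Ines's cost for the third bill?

Bill 1, $100: entire amount goes to the deductible. Owner owes $100 (running OOP $100).
Bill 2, $4925: deductible takes $324, $4601 remains; 30% of $4601 = $1380.30. Owner pays $1704.30; OOP now $1804.30.
Bill 3, $2711: 30% coinsurance on $2711 = $813.30. Adding that to $1804.30 gives $2617.60, past the $2025 cap; owner pays only $2025 − $1804.30 = $220.70.

$220.70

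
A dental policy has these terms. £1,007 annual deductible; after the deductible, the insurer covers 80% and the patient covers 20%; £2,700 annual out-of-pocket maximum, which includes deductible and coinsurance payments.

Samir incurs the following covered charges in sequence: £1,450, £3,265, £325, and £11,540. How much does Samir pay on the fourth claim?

£886.40

#1 (£1,450): £1,007 finishes the deductible; £443 goes to coinsurance; coinsurance £443 × 20% = £88.60. Cost to patient: £1,095.60. OOP to date £1,095.60.
#2 (£3,265): 20% coinsurance on £3,265 = £653. Patient pays £653; OOP now £1,748.60.
#3 (£325): deductible already satisfied, so patient's share is 20% × £325 = £65. Patient pays £65; OOP now £1,813.60.
#4 (£11,540): 20% coinsurance on £11,540 = £2,308. That would push OOP to £4,121.60, over the £2,700 cap, so patient pays £2,700 − £1,813.60 = £886.40.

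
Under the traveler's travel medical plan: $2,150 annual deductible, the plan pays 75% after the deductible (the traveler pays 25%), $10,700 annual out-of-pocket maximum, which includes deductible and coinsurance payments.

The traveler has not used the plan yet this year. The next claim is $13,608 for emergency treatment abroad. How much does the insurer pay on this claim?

$8,593.50

Nothing has been paid toward the $2,150 deductible, so the first $2,150 of this charge is applied there.
The remaining $11,458 (= $13,608 − $2,150) moves to coinsurance.
25% of $11,458 = $2,864.50 falls to the traveler.
That puts the traveler's cost at $2,150 + $2,864.50 = $5,014.50 before any cap.
Year-to-date out-of-pocket becomes $0 + $5,014.50 = $5,014.50, still under the $10,700 maximum, so no cap applies.
The insurer covers the remainder: $13,608 − $5,014.50 = $8,593.50.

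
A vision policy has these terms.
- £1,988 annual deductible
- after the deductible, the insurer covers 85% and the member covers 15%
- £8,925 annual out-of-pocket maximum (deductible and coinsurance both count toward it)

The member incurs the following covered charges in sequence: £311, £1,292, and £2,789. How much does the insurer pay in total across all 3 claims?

£2,043.40

Bill 1, £311: all of it applies to the deductible. Cost to member: £311. OOP to date £311. Plan pays £311 − £311 = £0.
Bill 2, £1,292: fully absorbed by the deductible. Member owes £1,292 (running OOP £1,603). Insurer: £1,292 − £1,292 = £0.
Bill 3, £2,789: £385 to deductible, leaving £2,404; coinsurance £2,404 × 15% = £360.60. Member owes £745.60 (running OOP £2,348.60). Insurer: £2,789 − £745.60 = £2,043.40.
Insurer total = bills − member's total = £4,392 − £2,348.60 = £2,043.40.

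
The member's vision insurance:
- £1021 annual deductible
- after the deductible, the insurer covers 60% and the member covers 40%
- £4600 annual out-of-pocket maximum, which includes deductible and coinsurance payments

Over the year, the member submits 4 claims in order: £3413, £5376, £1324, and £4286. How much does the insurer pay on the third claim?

£852.20

Claim 1 — £3413: £1021 to deductible, leaving £2392; coinsurance £2392 × 40% = £956.80. Member pays £1977.80; OOP now £1977.80. Insurer: £3413 − £1977.80 = £1435.20.
Claim 2 — £5376: deductible met; 40% of £5376 = £2150.40. Member owes £2150.40 (running OOP £4128.20). Plan pays £5376 − £2150.40 = £3225.60.
Claim 3 — £1324: 40% coinsurance on £1324 = £529.60. Adding that to £4128.20 gives £4657.80, past the £4600 cap; member pays only £4600 − £4128.20 = £471.80. Insurer: £1324 − £471.80 = £852.20.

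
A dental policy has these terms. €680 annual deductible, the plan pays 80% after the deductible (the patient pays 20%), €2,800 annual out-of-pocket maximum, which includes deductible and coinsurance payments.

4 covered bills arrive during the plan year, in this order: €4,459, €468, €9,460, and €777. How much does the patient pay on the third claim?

#1 (€4,459): €680 to deductible, leaving €3,779; 20% of €3,779 = €755.80. Patient pays €1,435.80; OOP now €1,435.80.
#2 (€468): deductible met; 20% of €468 = €93.60. Patient pays €93.60; OOP now €1,529.40.
#3 (€9,460): 20% coinsurance on €9,460 = €1,892. OOP would hit €3,421.40 > €2,800, so the cap limits the patient to €2,800 − €1,529.40 = €1,270.60.

€1,270.60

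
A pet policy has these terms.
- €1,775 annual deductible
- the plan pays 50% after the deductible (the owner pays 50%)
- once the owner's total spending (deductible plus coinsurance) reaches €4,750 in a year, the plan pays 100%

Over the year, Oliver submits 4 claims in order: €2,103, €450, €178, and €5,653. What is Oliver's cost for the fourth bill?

Claim 1 — €2,103: €1,775 to deductible, leaving €328; coinsurance €328 × 50% = €164. Cost to owner: €1,939. OOP to date €1,939.
Claim 2 — €450: 50% coinsurance on €450 = €225. Cost to owner: €225. OOP to date €2,164.
Claim 3 — €178: deductible already satisfied, so owner's share is 50% × €178 = €89. Owner pays €89; OOP now €2,253.
Claim 4 — €5,653: deductible met; 50% of €5,653 = €2,826.50. OOP would hit €5,079.50 > €4,750, so the cap limits the owner to €4,750 − €2,253 = €2,497.

€2,497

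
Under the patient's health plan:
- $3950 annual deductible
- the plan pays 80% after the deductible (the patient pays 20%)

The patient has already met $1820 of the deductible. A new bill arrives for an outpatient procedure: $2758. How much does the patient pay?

$1820 of the $3950 deductible is already met, leaving $2130.
That leaves $2758 − $2130 = $628 for coinsurance.
Coinsurance: $628 × 20% = $125.60.
So the patient owes $2130 + $125.60 = $2255.60.

$2255.60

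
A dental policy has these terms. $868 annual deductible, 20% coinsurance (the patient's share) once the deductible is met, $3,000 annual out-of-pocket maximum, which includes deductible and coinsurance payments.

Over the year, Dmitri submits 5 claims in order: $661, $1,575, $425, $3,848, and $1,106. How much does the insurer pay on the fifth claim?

Claim 1 — $661: fully absorbed by the deductible. Patient owes $661 (running OOP $661). Insurer: $661 − $661 = $0.
Claim 2 — $1,575: deductible takes $207, $1,368 remains; 20% of $1,368 = $273.60. Patient pays $480.60; OOP now $1,141.60. Insurer: $1,575 − $480.60 = $1,094.40.
Claim 3 — $425: deductible already satisfied, so patient's share is 20% × $425 = $85. Patient pays $85; OOP now $1,226.60. Plan pays $425 − $85 = $340.
Claim 4 — $3,848: deductible already satisfied, so patient's share is 20% × $3,848 = $769.60. Patient pays $769.60; OOP now $1,996.20. Plan pays $3,848 − $769.60 = $3,078.40.
Claim 5 — $1,106: 20% coinsurance on $1,106 = $221.20. Cost to patient: $221.20. OOP to date $2,217.40. Insurer: $1,106 − $221.20 = $884.80.

$884.80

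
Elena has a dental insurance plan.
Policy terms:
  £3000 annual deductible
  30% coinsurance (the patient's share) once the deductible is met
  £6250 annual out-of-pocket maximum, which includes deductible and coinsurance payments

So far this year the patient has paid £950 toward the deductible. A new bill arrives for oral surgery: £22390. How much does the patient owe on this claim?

Remaining deductible: £3000 − £950 = £2050.
That leaves £22390 − £2050 = £20340 for coinsurance.
30% of £20340 = £6102 falls to the patient.
So the patient owes £2050 + £6102 = £8152 before any cap.
Year-to-date out-of-pocket would reach £950 + £8152 = £9102, above the £6250 maximum, so the patient pays only £6250 − £950 = £5300.

£5300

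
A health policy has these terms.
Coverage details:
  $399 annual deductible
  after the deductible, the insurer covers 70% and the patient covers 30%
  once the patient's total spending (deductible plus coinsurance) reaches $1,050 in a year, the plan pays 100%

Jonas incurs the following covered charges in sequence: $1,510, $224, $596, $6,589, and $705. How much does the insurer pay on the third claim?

$417.20

#1 ($1,510): deductible takes $399, $1,111 remains; 30% of $1,111 = $333.30. Patient owes $732.30 (running OOP $732.30). Insurer: $1,510 − $732.30 = $777.70.
#2 ($224): 30% coinsurance on $224 = $67.20. Patient owes $67.20 (running OOP $799.50). Plan pays $224 − $67.20 = $156.80.
#3 ($596): deductible already satisfied, so patient's share is 30% × $596 = $178.80. Patient pays $178.80; OOP now $978.30. Insurer: $596 − $178.80 = $417.20.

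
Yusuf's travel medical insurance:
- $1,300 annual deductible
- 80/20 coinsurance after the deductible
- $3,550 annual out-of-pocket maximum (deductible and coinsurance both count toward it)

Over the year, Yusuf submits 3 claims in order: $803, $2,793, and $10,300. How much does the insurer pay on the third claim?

$8,509.20

Claim 1 — $803: entire amount goes to the deductible. Traveler owes $803 (running OOP $803). Plan pays $803 − $803 = $0.
Claim 2 — $2,793: deductible takes $497, $2,296 remains; coinsurance $2,296 × 20% = $459.20. Traveler pays $956.20; OOP now $1,759.20. Plan pays $2,793 − $956.20 = $1,836.80.
Claim 3 — $10,300: deductible already satisfied, so traveler's share is 20% × $10,300 = $2,060. OOP would hit $3,819.20 > $3,550, so the cap limits the traveler to $3,550 − $1,759.20 = $1,790.80. Plan pays $10,300 − $1,790.80 = $8,509.20.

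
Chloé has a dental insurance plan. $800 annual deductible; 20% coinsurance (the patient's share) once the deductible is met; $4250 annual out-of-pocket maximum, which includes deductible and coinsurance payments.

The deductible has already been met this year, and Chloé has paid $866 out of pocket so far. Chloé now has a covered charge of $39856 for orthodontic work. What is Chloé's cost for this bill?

With the deductible met, the entire $39856 is subject to coinsurance.
Patient's 20% share of $39856 is $7971.20.
Year-to-date out-of-pocket would reach $866 + $7971.20 = $8837.20, above the $4250 maximum, so the patient pays only $4250 − $866 = $3384.

$3384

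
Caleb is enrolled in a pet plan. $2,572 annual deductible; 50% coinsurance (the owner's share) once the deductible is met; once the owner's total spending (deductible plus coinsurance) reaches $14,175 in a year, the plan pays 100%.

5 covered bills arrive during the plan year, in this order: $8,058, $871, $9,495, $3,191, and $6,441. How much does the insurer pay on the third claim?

Claim 1 ($8,058): $2,572 to deductible, leaving $5,486; 50% of $5,486 = $2,743. Cost to owner: $5,315. OOP to date $5,315. Insurer: $8,058 − $5,315 = $2,743.
Claim 2 ($871): deductible met; 50% of $871 = $435.50. Cost to owner: $435.50. OOP to date $5,750.50. Plan pays $871 − $435.50 = $435.50.
Claim 3 ($9,495): deductible already satisfied, so owner's share is 50% × $9,495 = $4,747.50. Owner owes $4,747.50 (running OOP $10,498). Plan pays $9,495 − $4,747.50 = $4,747.50.

$4,747.50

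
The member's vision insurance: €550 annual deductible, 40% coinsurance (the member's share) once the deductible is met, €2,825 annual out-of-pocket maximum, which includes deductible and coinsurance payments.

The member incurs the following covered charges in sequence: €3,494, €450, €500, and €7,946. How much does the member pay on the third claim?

Claim 1 (€3,494): €550 finishes the deductible; €2,944 goes to coinsurance; member's 40% is €1,177.60. Member owes €1,727.60 (running OOP €1,727.60).
Claim 2 (€450): deductible met; 40% of €450 = €180. Member pays €180; OOP now €1,907.60.
Claim 3 (€500): deductible already satisfied, so member's share is 40% × €500 = €200. Member owes €200 (running OOP €2,107.60).

€200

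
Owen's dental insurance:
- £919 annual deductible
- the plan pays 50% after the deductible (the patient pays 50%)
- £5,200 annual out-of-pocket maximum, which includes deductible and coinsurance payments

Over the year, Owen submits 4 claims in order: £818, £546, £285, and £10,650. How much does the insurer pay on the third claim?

Claim 1 — £818: entire amount goes to the deductible. Patient owes £818 (running OOP £818). Insurer: £818 − £818 = £0.
Claim 2 — £546: £101 to deductible, leaving £445; coinsurance £445 × 50% = £222.50. Cost to patient: £323.50. OOP to date £1,141.50. Plan pays £546 − £323.50 = £222.50.
Claim 3 — £285: deductible already satisfied, so patient's share is 50% × £285 = £142.50. Cost to patient: £142.50. OOP to date £1,284. Insurer: £285 − £142.50 = £142.50.

£142.50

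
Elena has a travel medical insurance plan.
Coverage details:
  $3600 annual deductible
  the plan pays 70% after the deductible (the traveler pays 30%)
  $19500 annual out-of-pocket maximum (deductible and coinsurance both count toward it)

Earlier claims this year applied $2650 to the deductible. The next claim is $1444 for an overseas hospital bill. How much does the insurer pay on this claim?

$345.80

$2650 of the $3600 deductible is already met, leaving $950.
The remaining $494 (= $1444 − $950) moves to coinsurance.
Traveler's 30% share of $494 is $148.20.
That puts the traveler's cost at $950 + $148.20 = $1098.20 before any cap.
Year-to-date out-of-pocket becomes $2650 + $1098.20 = $3748.20, still under the $19500 maximum, so no cap applies.
The plan picks up $1444 − $1098.20 = $345.80.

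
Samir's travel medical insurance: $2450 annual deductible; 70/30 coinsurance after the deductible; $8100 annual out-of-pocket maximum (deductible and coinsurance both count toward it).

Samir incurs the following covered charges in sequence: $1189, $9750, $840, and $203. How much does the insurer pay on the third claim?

$588

#1 ($1189): entire amount goes to the deductible. Traveler pays $1189; OOP now $1189. Insurer: $1189 − $1189 = $0.
#2 ($9750): deductible takes $1261, $8489 remains; 30% of $8489 = $2546.70. Traveler owes $3807.70 (running OOP $4996.70). Plan pays $9750 − $3807.70 = $5942.30.
#3 ($840): deductible already satisfied, so traveler's share is 30% × $840 = $252. Cost to traveler: $252. OOP to date $5248.70. Insurer: $840 − $252 = $588.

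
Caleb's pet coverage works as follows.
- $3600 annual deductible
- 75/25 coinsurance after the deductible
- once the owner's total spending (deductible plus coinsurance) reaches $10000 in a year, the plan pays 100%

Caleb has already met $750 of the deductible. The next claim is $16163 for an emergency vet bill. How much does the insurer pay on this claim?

Remaining deductible: $3600 − $750 = $2850.
That leaves $16163 − $2850 = $13313 for coinsurance.
25% of $13313 = $3328.25 falls to the owner.
So the owner owes $2850 + $3328.25 = $6178.25 before any cap.
Cumulative spending $750 + $6178.25 = $6928.25 stays under the $10000 maximum.
The insurer covers the remainder: $16163 − $6178.25 = $9984.75.

$9984.75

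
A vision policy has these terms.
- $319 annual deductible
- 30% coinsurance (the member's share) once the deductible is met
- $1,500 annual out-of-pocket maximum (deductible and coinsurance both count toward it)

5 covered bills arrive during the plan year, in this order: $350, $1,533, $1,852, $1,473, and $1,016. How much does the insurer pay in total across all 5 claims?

$4,724

#1 ($350): $319 to deductible, leaving $31; member's 30% is $9.30. Member owes $328.30 (running OOP $328.30). Plan pays $350 − $328.30 = $21.70.
#2 ($1,533): deductible already satisfied, so member's share is 30% × $1,533 = $459.90. Member owes $459.90 (running OOP $788.20). Plan pays $1,533 − $459.90 = $1,073.10.
#3 ($1,852): deductible already satisfied, so member's share is 30% × $1,852 = $555.60. Cost to member: $555.60. OOP to date $1,343.80. Plan pays $1,852 − $555.60 = $1,296.40.
#4 ($1,473): deductible already satisfied, so member's share is 30% × $1,473 = $441.90. That would push OOP to $1,785.70, over the $1,500 cap, so member pays $1,500 − $1,343.80 = $156.20. Insurer: $1,473 − $156.20 = $1,316.80.
#5 ($1,016): deductible already satisfied, so member's share is 30% × $1,016 = $304.80. OOP would hit $1,804.80 > $1,500, so the cap limits the member to $1,500 − $1,500 = $0. Plan pays $1,016 − $0 = $1,016.
Insurer total: $21.70 + $1,073.10 + $1,296.40 + $1,316.80 + $1,016 = $4,724.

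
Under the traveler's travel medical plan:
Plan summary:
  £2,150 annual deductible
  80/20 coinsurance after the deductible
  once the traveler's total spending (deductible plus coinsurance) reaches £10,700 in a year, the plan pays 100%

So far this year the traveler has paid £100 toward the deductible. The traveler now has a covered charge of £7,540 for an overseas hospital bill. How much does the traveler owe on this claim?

£100 of the £2,150 deductible is already met, leaving £2,050.
The remaining £5,490 (= £7,540 − £2,050) moves to coinsurance.
Coinsurance: £5,490 × 20% = £1,098.
So the traveler owes £2,050 + £1,098 = £3,148 before any cap.
Total out-of-pocket so far would be £100 + £3,148 = £3,248, below the £10,700 cap — no reduction.

£3,148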